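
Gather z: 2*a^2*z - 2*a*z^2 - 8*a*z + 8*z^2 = z^2*(8 - 2*a) + z*(2*a^2 - 8*a)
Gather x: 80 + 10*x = 10*x + 80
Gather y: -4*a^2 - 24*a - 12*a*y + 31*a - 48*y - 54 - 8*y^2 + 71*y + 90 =-4*a^2 + 7*a - 8*y^2 + y*(23 - 12*a) + 36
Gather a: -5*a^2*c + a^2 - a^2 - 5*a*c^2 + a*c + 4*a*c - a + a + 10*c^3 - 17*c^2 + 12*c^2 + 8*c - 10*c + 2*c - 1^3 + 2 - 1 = -5*a^2*c + a*(-5*c^2 + 5*c) + 10*c^3 - 5*c^2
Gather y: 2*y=2*y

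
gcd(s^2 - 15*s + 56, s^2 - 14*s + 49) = s - 7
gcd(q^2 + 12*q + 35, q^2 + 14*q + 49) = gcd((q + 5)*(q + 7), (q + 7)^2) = q + 7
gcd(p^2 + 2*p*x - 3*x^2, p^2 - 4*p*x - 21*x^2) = p + 3*x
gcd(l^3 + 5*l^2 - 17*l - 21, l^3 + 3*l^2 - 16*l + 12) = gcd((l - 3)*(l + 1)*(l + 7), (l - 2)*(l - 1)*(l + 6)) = 1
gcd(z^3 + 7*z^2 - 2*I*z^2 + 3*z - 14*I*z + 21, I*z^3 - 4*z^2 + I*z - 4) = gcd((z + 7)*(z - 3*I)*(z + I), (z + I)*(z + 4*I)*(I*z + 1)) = z + I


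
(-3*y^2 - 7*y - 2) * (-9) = 27*y^2 + 63*y + 18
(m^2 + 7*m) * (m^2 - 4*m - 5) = m^4 + 3*m^3 - 33*m^2 - 35*m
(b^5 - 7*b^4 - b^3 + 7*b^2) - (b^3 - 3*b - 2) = b^5 - 7*b^4 - 2*b^3 + 7*b^2 + 3*b + 2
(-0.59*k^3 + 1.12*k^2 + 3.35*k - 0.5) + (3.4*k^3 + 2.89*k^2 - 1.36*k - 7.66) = 2.81*k^3 + 4.01*k^2 + 1.99*k - 8.16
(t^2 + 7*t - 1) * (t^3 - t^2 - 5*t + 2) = t^5 + 6*t^4 - 13*t^3 - 32*t^2 + 19*t - 2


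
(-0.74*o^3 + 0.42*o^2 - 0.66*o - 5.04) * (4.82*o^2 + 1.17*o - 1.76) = -3.5668*o^5 + 1.1586*o^4 - 1.3874*o^3 - 25.8042*o^2 - 4.7352*o + 8.8704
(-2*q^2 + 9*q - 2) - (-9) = -2*q^2 + 9*q + 7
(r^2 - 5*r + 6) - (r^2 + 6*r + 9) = -11*r - 3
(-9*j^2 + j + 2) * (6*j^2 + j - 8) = -54*j^4 - 3*j^3 + 85*j^2 - 6*j - 16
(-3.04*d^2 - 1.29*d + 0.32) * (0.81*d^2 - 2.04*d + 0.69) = -2.4624*d^4 + 5.1567*d^3 + 0.7932*d^2 - 1.5429*d + 0.2208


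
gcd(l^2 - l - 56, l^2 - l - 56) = l^2 - l - 56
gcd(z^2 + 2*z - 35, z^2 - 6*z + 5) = z - 5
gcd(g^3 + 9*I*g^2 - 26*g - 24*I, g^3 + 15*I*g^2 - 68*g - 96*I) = g^2 + 7*I*g - 12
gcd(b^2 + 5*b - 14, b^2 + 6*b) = 1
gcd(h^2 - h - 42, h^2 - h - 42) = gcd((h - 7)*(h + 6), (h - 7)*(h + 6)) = h^2 - h - 42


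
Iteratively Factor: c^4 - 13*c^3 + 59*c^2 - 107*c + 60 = (c - 3)*(c^3 - 10*c^2 + 29*c - 20) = (c - 5)*(c - 3)*(c^2 - 5*c + 4) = (c - 5)*(c - 4)*(c - 3)*(c - 1)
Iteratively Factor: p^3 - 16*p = (p)*(p^2 - 16) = p*(p + 4)*(p - 4)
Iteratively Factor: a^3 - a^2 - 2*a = (a + 1)*(a^2 - 2*a) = a*(a + 1)*(a - 2)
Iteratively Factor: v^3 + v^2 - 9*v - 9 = (v - 3)*(v^2 + 4*v + 3) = (v - 3)*(v + 1)*(v + 3)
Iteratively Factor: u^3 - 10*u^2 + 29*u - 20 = (u - 5)*(u^2 - 5*u + 4) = (u - 5)*(u - 4)*(u - 1)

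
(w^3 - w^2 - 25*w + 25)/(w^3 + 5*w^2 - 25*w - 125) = (w - 1)/(w + 5)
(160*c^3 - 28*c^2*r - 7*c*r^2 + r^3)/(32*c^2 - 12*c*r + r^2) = 5*c + r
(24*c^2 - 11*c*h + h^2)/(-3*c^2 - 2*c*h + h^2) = (-8*c + h)/(c + h)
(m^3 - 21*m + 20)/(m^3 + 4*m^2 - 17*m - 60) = (m - 1)/(m + 3)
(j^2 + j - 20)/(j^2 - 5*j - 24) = (-j^2 - j + 20)/(-j^2 + 5*j + 24)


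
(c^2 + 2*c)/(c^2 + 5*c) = (c + 2)/(c + 5)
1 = 1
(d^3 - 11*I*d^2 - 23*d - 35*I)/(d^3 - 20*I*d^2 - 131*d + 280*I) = (d + I)/(d - 8*I)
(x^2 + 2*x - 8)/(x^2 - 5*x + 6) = (x + 4)/(x - 3)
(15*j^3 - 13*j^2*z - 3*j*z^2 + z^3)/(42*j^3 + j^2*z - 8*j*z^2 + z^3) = (15*j^3 - 13*j^2*z - 3*j*z^2 + z^3)/(42*j^3 + j^2*z - 8*j*z^2 + z^3)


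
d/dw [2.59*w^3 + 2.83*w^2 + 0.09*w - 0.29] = 7.77*w^2 + 5.66*w + 0.09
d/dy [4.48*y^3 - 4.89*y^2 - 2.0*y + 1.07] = 13.44*y^2 - 9.78*y - 2.0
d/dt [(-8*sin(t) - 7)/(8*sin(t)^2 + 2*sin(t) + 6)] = (32*sin(t)^2 + 56*sin(t) - 17)*cos(t)/(2*(4*sin(t)^2 + sin(t) + 3)^2)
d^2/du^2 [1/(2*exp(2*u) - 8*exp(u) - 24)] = 2*((1 - exp(u))*(-exp(2*u) + 4*exp(u) + 12) - 2*(exp(u) - 2)^2*exp(u))*exp(u)/(-exp(2*u) + 4*exp(u) + 12)^3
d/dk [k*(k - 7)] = 2*k - 7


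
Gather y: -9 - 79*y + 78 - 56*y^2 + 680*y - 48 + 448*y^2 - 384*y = 392*y^2 + 217*y + 21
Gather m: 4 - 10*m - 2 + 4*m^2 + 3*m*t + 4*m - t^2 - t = 4*m^2 + m*(3*t - 6) - t^2 - t + 2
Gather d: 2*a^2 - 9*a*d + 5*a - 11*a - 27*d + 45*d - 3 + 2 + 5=2*a^2 - 6*a + d*(18 - 9*a) + 4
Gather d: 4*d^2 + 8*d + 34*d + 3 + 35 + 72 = 4*d^2 + 42*d + 110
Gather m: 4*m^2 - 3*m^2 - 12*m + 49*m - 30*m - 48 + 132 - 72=m^2 + 7*m + 12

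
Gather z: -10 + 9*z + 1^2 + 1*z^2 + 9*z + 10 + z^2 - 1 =2*z^2 + 18*z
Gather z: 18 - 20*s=18 - 20*s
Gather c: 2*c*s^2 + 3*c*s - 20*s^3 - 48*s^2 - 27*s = c*(2*s^2 + 3*s) - 20*s^3 - 48*s^2 - 27*s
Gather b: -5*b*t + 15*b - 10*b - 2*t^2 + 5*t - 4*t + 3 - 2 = b*(5 - 5*t) - 2*t^2 + t + 1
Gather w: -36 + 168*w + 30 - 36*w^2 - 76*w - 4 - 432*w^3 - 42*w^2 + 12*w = -432*w^3 - 78*w^2 + 104*w - 10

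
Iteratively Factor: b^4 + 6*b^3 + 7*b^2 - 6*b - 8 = (b + 1)*(b^3 + 5*b^2 + 2*b - 8) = (b - 1)*(b + 1)*(b^2 + 6*b + 8) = (b - 1)*(b + 1)*(b + 2)*(b + 4)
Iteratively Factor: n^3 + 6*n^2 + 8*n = (n)*(n^2 + 6*n + 8) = n*(n + 2)*(n + 4)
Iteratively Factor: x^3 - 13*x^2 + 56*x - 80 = (x - 4)*(x^2 - 9*x + 20) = (x - 5)*(x - 4)*(x - 4)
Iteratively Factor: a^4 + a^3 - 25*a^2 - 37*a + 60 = (a - 1)*(a^3 + 2*a^2 - 23*a - 60) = (a - 1)*(a + 3)*(a^2 - a - 20) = (a - 1)*(a + 3)*(a + 4)*(a - 5)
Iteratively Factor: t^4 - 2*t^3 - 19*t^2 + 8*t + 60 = (t + 2)*(t^3 - 4*t^2 - 11*t + 30) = (t - 5)*(t + 2)*(t^2 + t - 6) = (t - 5)*(t - 2)*(t + 2)*(t + 3)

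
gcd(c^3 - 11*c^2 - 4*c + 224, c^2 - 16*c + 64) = c - 8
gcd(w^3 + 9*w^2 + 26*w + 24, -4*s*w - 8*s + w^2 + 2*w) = w + 2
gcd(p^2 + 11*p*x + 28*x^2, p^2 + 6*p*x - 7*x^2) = p + 7*x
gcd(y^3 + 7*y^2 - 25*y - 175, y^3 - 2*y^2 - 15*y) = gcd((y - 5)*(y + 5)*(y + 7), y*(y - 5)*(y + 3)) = y - 5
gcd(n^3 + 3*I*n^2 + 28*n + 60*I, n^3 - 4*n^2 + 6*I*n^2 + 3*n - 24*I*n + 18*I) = n + 6*I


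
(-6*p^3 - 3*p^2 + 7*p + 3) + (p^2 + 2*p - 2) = -6*p^3 - 2*p^2 + 9*p + 1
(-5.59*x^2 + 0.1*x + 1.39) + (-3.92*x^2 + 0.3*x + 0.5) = -9.51*x^2 + 0.4*x + 1.89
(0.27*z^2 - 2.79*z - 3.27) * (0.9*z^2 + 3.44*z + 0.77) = 0.243*z^4 - 1.5822*z^3 - 12.3327*z^2 - 13.3971*z - 2.5179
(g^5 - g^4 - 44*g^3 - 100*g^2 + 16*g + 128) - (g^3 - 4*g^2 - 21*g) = g^5 - g^4 - 45*g^3 - 96*g^2 + 37*g + 128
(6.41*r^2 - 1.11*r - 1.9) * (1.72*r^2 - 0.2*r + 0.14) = 11.0252*r^4 - 3.1912*r^3 - 2.1486*r^2 + 0.2246*r - 0.266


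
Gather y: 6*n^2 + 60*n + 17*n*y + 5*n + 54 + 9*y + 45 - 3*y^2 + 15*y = 6*n^2 + 65*n - 3*y^2 + y*(17*n + 24) + 99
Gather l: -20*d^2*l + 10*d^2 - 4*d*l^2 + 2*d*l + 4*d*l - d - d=10*d^2 - 4*d*l^2 - 2*d + l*(-20*d^2 + 6*d)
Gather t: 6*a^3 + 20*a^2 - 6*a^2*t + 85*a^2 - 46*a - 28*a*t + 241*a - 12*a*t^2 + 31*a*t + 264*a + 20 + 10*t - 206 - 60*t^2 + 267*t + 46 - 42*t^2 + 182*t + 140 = 6*a^3 + 105*a^2 + 459*a + t^2*(-12*a - 102) + t*(-6*a^2 + 3*a + 459)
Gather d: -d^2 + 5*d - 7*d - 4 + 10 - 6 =-d^2 - 2*d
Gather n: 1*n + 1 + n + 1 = 2*n + 2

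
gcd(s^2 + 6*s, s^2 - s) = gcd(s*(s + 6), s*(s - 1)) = s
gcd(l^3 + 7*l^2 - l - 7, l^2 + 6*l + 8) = 1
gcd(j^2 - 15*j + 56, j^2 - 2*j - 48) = j - 8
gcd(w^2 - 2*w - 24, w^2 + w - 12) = w + 4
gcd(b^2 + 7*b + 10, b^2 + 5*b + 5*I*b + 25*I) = b + 5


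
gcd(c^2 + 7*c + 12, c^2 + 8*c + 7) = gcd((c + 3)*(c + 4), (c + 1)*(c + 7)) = 1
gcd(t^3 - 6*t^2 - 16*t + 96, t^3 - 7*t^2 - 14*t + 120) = t^2 - 2*t - 24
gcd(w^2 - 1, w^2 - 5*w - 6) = w + 1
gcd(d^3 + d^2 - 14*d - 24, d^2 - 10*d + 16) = 1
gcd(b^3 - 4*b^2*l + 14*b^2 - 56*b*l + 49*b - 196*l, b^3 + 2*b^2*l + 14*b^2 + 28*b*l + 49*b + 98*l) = b^2 + 14*b + 49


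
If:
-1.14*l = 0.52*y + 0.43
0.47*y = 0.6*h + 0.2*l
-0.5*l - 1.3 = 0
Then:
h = 4.68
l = -2.60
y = 4.87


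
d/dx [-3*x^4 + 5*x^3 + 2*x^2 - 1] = x*(-12*x^2 + 15*x + 4)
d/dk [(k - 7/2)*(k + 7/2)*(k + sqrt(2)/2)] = 3*k^2 + sqrt(2)*k - 49/4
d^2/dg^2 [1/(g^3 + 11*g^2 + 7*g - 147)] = 4*(3*g^2 + 2*g + 17)/(g^7 + 19*g^6 + 69*g^5 - 545*g^4 - 2765*g^3 + 7497*g^2 + 27783*g - 64827)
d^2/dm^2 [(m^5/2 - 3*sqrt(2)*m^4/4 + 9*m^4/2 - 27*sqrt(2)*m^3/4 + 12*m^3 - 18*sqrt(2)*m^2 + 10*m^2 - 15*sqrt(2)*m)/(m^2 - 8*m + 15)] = (6*m^7 - 110*m^6 - 3*sqrt(2)*m^6 + 72*sqrt(2)*m^5 + 606*m^5 - 711*sqrt(2)*m^4 + 666*m^4 - 10108*m^3 + 921*sqrt(2)*m^3 + 5220*m^2 + 8910*sqrt(2)*m^2 - 15525*sqrt(2)*m + 32400*m - 23400*sqrt(2) + 9000)/(2*(m^6 - 24*m^5 + 237*m^4 - 1232*m^3 + 3555*m^2 - 5400*m + 3375))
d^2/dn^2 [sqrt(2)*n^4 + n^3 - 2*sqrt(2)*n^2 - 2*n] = 12*sqrt(2)*n^2 + 6*n - 4*sqrt(2)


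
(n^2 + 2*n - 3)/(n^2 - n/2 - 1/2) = 2*(n + 3)/(2*n + 1)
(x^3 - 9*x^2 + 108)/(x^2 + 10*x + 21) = (x^2 - 12*x + 36)/(x + 7)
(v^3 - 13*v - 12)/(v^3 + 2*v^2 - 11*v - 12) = (v^2 - v - 12)/(v^2 + v - 12)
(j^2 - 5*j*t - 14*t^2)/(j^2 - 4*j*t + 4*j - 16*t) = (j^2 - 5*j*t - 14*t^2)/(j^2 - 4*j*t + 4*j - 16*t)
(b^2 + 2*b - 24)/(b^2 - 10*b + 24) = (b + 6)/(b - 6)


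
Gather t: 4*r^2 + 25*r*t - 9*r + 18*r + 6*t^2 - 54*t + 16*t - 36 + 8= 4*r^2 + 9*r + 6*t^2 + t*(25*r - 38) - 28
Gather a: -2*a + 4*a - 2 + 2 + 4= 2*a + 4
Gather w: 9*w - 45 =9*w - 45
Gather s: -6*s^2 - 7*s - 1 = -6*s^2 - 7*s - 1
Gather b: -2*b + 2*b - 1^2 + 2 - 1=0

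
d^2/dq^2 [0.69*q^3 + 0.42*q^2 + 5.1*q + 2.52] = 4.14*q + 0.84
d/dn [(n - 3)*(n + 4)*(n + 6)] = 3*n^2 + 14*n - 6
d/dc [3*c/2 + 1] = 3/2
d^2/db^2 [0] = 0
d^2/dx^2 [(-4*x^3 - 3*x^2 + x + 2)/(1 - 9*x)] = 24*(27*x^3 - 9*x^2 + x - 14)/(729*x^3 - 243*x^2 + 27*x - 1)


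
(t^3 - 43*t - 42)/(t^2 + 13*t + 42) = (t^2 - 6*t - 7)/(t + 7)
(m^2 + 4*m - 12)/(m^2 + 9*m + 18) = (m - 2)/(m + 3)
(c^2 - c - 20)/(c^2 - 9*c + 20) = (c + 4)/(c - 4)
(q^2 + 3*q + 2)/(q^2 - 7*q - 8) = (q + 2)/(q - 8)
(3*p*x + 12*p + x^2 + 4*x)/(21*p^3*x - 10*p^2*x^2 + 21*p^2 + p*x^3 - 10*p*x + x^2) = (3*p*x + 12*p + x^2 + 4*x)/(21*p^3*x - 10*p^2*x^2 + 21*p^2 + p*x^3 - 10*p*x + x^2)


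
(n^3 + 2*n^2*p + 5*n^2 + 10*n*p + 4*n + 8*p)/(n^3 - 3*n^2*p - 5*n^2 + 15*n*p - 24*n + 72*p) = (n^3 + 2*n^2*p + 5*n^2 + 10*n*p + 4*n + 8*p)/(n^3 - 3*n^2*p - 5*n^2 + 15*n*p - 24*n + 72*p)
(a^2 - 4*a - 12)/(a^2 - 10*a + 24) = (a + 2)/(a - 4)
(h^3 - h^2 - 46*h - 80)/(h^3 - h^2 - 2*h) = (-h^3 + h^2 + 46*h + 80)/(h*(-h^2 + h + 2))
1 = 1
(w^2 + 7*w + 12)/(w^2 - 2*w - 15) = (w + 4)/(w - 5)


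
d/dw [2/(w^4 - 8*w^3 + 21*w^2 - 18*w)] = 4*(-2*w^3 + 12*w^2 - 21*w + 9)/(w^2*(w^3 - 8*w^2 + 21*w - 18)^2)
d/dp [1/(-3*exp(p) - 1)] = 3*exp(p)/(3*exp(p) + 1)^2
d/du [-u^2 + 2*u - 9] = 2 - 2*u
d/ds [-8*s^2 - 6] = -16*s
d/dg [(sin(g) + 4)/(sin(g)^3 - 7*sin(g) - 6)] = (-2*sin(g)^3 - 12*sin(g)^2 + 22)*cos(g)/(-sin(g)^3 + 7*sin(g) + 6)^2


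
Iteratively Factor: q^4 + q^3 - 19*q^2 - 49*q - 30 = (q + 2)*(q^3 - q^2 - 17*q - 15) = (q - 5)*(q + 2)*(q^2 + 4*q + 3) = (q - 5)*(q + 1)*(q + 2)*(q + 3)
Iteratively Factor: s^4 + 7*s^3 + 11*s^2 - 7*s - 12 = (s + 4)*(s^3 + 3*s^2 - s - 3) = (s - 1)*(s + 4)*(s^2 + 4*s + 3) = (s - 1)*(s + 1)*(s + 4)*(s + 3)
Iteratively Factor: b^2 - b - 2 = (b + 1)*(b - 2)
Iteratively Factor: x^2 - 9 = (x - 3)*(x + 3)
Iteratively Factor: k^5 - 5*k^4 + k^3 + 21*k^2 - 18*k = (k - 3)*(k^4 - 2*k^3 - 5*k^2 + 6*k) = (k - 3)*(k - 1)*(k^3 - k^2 - 6*k) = k*(k - 3)*(k - 1)*(k^2 - k - 6) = k*(k - 3)^2*(k - 1)*(k + 2)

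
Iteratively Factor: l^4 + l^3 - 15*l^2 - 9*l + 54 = (l + 3)*(l^3 - 2*l^2 - 9*l + 18) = (l - 2)*(l + 3)*(l^2 - 9) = (l - 2)*(l + 3)^2*(l - 3)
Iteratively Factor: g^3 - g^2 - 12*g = (g + 3)*(g^2 - 4*g) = (g - 4)*(g + 3)*(g)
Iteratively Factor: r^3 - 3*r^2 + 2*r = (r - 1)*(r^2 - 2*r) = r*(r - 1)*(r - 2)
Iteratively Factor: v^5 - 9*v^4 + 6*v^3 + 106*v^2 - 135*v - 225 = (v - 5)*(v^4 - 4*v^3 - 14*v^2 + 36*v + 45) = (v - 5)*(v + 3)*(v^3 - 7*v^2 + 7*v + 15) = (v - 5)*(v - 3)*(v + 3)*(v^2 - 4*v - 5) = (v - 5)^2*(v - 3)*(v + 3)*(v + 1)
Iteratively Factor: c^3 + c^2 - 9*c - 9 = (c + 1)*(c^2 - 9) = (c - 3)*(c + 1)*(c + 3)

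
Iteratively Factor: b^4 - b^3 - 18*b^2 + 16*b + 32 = (b + 1)*(b^3 - 2*b^2 - 16*b + 32) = (b + 1)*(b + 4)*(b^2 - 6*b + 8) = (b - 4)*(b + 1)*(b + 4)*(b - 2)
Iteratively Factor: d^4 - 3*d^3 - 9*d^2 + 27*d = (d - 3)*(d^3 - 9*d) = (d - 3)^2*(d^2 + 3*d) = d*(d - 3)^2*(d + 3)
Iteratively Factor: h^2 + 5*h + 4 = (h + 4)*(h + 1)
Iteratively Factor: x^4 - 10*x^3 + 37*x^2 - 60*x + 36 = (x - 2)*(x^3 - 8*x^2 + 21*x - 18) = (x - 3)*(x - 2)*(x^2 - 5*x + 6) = (x - 3)*(x - 2)^2*(x - 3)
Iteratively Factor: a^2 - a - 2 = (a - 2)*(a + 1)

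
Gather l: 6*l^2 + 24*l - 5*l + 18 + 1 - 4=6*l^2 + 19*l + 15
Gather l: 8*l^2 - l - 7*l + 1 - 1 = 8*l^2 - 8*l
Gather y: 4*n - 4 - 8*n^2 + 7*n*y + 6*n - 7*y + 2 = -8*n^2 + 10*n + y*(7*n - 7) - 2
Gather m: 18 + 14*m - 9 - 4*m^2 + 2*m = -4*m^2 + 16*m + 9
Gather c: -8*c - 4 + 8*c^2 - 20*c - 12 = 8*c^2 - 28*c - 16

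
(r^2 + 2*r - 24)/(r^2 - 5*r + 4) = (r + 6)/(r - 1)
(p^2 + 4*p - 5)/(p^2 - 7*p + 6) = (p + 5)/(p - 6)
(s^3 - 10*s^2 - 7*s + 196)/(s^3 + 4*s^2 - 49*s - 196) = (s - 7)/(s + 7)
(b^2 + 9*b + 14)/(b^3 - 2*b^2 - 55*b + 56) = (b + 2)/(b^2 - 9*b + 8)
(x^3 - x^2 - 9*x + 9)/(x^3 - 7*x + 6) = (x - 3)/(x - 2)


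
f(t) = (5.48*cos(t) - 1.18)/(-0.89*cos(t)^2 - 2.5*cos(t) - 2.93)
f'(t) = (-1.78*sin(t)*cos(t) - 2.5*sin(t))*(5.48*cos(t) - 1.18)/(-0.89*cos(t)^2 - 2.5*cos(t) - 2.93)^2 - 5.48*sin(t)/(-0.89*cos(t)^2 - 2.5*cos(t) - 2.93) = (-4.8772*cos(t)^2 + 2.1004*cos(t) + 19.0064)*sin(t)/(0.7921*cos(t)^4 + 4.45*cos(t)^3 + 11.4654*cos(t)^2 + 14.65*cos(t) + 8.5849)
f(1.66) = 0.61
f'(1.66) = 2.54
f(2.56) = 3.94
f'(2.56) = 3.56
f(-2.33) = 3.04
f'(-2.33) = -4.16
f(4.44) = 1.14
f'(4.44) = -3.23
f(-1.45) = 0.16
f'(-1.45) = -1.81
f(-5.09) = -0.21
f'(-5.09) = 1.13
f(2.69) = 4.36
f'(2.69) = 2.93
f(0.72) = -0.55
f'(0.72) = 0.42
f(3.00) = 4.98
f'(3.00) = 0.97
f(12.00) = -0.61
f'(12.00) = -0.29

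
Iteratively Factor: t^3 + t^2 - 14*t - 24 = (t + 3)*(t^2 - 2*t - 8) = (t - 4)*(t + 3)*(t + 2)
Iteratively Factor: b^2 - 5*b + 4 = (b - 4)*(b - 1)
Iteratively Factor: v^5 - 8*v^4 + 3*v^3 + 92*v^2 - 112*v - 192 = (v - 4)*(v^4 - 4*v^3 - 13*v^2 + 40*v + 48) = (v - 4)*(v + 1)*(v^3 - 5*v^2 - 8*v + 48) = (v - 4)*(v + 1)*(v + 3)*(v^2 - 8*v + 16) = (v - 4)^2*(v + 1)*(v + 3)*(v - 4)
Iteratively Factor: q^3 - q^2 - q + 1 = (q - 1)*(q^2 - 1) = (q - 1)*(q + 1)*(q - 1)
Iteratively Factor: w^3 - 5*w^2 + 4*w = (w - 1)*(w^2 - 4*w) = w*(w - 1)*(w - 4)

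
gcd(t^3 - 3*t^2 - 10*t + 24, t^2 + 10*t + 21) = t + 3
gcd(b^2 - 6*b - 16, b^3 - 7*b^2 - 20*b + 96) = b - 8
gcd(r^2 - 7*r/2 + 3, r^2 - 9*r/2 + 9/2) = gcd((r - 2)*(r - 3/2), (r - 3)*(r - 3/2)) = r - 3/2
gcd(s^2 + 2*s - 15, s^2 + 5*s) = s + 5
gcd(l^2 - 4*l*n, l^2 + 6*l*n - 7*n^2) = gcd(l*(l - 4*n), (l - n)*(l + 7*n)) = 1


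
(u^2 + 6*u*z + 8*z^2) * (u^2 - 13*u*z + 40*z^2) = u^4 - 7*u^3*z - 30*u^2*z^2 + 136*u*z^3 + 320*z^4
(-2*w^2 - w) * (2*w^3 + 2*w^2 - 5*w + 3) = -4*w^5 - 6*w^4 + 8*w^3 - w^2 - 3*w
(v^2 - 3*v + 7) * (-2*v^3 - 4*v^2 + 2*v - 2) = -2*v^5 + 2*v^4 - 36*v^2 + 20*v - 14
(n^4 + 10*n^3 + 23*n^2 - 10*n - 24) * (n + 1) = n^5 + 11*n^4 + 33*n^3 + 13*n^2 - 34*n - 24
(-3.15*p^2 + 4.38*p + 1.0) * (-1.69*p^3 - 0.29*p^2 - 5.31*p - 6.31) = 5.3235*p^5 - 6.4887*p^4 + 13.7663*p^3 - 3.6713*p^2 - 32.9478*p - 6.31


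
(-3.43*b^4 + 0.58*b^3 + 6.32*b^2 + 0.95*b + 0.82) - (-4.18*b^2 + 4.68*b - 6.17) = -3.43*b^4 + 0.58*b^3 + 10.5*b^2 - 3.73*b + 6.99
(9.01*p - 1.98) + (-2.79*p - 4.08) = 6.22*p - 6.06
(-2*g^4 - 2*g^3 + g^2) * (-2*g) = 4*g^5 + 4*g^4 - 2*g^3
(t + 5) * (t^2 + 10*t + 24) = t^3 + 15*t^2 + 74*t + 120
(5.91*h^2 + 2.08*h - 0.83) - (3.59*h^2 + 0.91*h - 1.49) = 2.32*h^2 + 1.17*h + 0.66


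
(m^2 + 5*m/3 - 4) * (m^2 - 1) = m^4 + 5*m^3/3 - 5*m^2 - 5*m/3 + 4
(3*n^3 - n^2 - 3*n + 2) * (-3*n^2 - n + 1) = -9*n^5 + 13*n^3 - 4*n^2 - 5*n + 2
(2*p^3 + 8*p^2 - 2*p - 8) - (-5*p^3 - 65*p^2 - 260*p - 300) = 7*p^3 + 73*p^2 + 258*p + 292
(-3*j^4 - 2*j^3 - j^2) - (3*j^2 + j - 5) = -3*j^4 - 2*j^3 - 4*j^2 - j + 5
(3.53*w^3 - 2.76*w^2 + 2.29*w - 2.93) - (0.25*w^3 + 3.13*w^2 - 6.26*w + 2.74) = 3.28*w^3 - 5.89*w^2 + 8.55*w - 5.67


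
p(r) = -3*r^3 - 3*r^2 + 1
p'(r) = -9*r^2 - 6*r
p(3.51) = -165.69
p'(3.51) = -131.94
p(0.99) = -4.85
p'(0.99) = -14.76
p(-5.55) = 421.45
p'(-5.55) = -243.92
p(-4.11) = 158.60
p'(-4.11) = -127.37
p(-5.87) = 504.42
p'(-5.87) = -274.89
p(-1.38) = 3.17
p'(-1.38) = -8.86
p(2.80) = -88.38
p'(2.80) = -87.36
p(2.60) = -72.01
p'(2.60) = -76.44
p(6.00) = -755.00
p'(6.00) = -360.00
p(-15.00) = 9451.00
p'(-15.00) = -1935.00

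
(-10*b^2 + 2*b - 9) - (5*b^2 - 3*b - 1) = -15*b^2 + 5*b - 8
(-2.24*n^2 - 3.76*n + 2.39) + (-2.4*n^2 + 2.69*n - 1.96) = -4.64*n^2 - 1.07*n + 0.43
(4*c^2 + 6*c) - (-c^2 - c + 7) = 5*c^2 + 7*c - 7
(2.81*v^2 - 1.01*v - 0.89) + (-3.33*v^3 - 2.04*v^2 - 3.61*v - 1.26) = -3.33*v^3 + 0.77*v^2 - 4.62*v - 2.15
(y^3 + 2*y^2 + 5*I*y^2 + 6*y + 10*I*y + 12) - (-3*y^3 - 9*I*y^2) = 4*y^3 + 2*y^2 + 14*I*y^2 + 6*y + 10*I*y + 12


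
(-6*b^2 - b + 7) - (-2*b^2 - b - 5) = 12 - 4*b^2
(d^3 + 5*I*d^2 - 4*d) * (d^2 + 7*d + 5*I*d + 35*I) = d^5 + 7*d^4 + 10*I*d^4 - 29*d^3 + 70*I*d^3 - 203*d^2 - 20*I*d^2 - 140*I*d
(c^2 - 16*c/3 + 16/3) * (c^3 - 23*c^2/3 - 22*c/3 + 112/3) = c^5 - 13*c^4 + 350*c^3/9 + 320*c^2/9 - 2144*c/9 + 1792/9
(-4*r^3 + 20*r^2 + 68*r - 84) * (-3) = 12*r^3 - 60*r^2 - 204*r + 252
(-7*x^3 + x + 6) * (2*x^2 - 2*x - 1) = -14*x^5 + 14*x^4 + 9*x^3 + 10*x^2 - 13*x - 6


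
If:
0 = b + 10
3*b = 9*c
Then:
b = -10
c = -10/3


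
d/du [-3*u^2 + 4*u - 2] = 4 - 6*u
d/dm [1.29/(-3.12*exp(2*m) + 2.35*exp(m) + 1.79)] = (8.0496*exp(m) - 3.0315)*exp(m)/(-3.12*exp(2*m) + 2.35*exp(m) + 1.79)^2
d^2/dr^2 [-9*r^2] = -18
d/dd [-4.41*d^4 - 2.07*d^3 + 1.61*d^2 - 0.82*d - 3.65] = -17.64*d^3 - 6.21*d^2 + 3.22*d - 0.82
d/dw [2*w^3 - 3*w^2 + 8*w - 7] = 6*w^2 - 6*w + 8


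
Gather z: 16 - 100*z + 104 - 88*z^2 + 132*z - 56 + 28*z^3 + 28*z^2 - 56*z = 28*z^3 - 60*z^2 - 24*z + 64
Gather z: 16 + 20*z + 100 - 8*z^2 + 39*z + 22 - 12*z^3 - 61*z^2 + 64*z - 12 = -12*z^3 - 69*z^2 + 123*z + 126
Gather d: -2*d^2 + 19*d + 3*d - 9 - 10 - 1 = -2*d^2 + 22*d - 20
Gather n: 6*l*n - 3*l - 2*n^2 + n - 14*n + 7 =-3*l - 2*n^2 + n*(6*l - 13) + 7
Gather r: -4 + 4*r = 4*r - 4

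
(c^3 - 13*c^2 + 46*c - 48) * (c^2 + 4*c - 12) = c^5 - 9*c^4 - 18*c^3 + 292*c^2 - 744*c + 576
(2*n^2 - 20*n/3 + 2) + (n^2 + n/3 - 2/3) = 3*n^2 - 19*n/3 + 4/3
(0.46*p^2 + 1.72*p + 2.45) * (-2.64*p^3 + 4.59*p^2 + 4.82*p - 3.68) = -1.2144*p^5 - 2.4294*p^4 + 3.644*p^3 + 17.8431*p^2 + 5.4794*p - 9.016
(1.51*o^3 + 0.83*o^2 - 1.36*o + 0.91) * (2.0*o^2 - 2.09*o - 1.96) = 3.02*o^5 - 1.4959*o^4 - 7.4143*o^3 + 3.0356*o^2 + 0.7637*o - 1.7836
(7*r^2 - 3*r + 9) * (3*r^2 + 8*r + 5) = 21*r^4 + 47*r^3 + 38*r^2 + 57*r + 45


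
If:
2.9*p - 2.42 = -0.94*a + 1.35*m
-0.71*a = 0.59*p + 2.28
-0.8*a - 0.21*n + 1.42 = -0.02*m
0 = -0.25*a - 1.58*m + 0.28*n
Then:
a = -10.87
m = 10.43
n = 49.15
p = 9.21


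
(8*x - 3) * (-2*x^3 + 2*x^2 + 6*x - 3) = -16*x^4 + 22*x^3 + 42*x^2 - 42*x + 9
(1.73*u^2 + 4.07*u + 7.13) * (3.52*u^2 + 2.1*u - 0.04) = 6.0896*u^4 + 17.9594*u^3 + 33.5754*u^2 + 14.8102*u - 0.2852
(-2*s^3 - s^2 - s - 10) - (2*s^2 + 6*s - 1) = -2*s^3 - 3*s^2 - 7*s - 9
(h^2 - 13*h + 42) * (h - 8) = h^3 - 21*h^2 + 146*h - 336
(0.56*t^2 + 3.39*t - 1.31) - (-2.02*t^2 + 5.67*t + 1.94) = 2.58*t^2 - 2.28*t - 3.25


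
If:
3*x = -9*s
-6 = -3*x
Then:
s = -2/3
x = 2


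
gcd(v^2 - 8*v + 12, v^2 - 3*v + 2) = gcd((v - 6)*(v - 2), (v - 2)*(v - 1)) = v - 2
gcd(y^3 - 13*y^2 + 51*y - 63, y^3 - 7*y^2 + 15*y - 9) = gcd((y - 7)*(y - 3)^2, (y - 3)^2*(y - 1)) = y^2 - 6*y + 9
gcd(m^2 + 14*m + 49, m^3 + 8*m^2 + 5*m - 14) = m + 7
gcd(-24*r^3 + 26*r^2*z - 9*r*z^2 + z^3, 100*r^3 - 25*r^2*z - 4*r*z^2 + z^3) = -4*r + z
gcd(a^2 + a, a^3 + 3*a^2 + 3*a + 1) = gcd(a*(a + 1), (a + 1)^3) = a + 1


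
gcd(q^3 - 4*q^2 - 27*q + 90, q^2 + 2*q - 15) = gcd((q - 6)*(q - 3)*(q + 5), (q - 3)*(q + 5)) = q^2 + 2*q - 15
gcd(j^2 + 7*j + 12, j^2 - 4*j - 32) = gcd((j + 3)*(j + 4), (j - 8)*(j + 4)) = j + 4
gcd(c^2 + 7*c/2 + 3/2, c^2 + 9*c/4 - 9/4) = c + 3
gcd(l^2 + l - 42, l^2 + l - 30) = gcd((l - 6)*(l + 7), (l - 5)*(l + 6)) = 1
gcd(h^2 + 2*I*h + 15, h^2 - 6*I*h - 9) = h - 3*I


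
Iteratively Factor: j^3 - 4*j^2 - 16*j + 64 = (j - 4)*(j^2 - 16) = (j - 4)^2*(j + 4)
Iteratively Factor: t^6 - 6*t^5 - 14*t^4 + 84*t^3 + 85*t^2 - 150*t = (t + 3)*(t^5 - 9*t^4 + 13*t^3 + 45*t^2 - 50*t) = (t - 5)*(t + 3)*(t^4 - 4*t^3 - 7*t^2 + 10*t) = (t - 5)^2*(t + 3)*(t^3 + t^2 - 2*t) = t*(t - 5)^2*(t + 3)*(t^2 + t - 2) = t*(t - 5)^2*(t + 2)*(t + 3)*(t - 1)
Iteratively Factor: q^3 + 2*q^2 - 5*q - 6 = (q + 1)*(q^2 + q - 6) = (q + 1)*(q + 3)*(q - 2)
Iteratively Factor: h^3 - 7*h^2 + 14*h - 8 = (h - 1)*(h^2 - 6*h + 8) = (h - 4)*(h - 1)*(h - 2)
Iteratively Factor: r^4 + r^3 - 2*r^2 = (r - 1)*(r^3 + 2*r^2) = r*(r - 1)*(r^2 + 2*r) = r^2*(r - 1)*(r + 2)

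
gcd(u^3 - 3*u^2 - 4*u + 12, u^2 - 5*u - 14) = u + 2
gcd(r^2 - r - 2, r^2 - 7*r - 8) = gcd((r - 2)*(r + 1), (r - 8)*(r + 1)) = r + 1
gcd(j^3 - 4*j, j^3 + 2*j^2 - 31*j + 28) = 1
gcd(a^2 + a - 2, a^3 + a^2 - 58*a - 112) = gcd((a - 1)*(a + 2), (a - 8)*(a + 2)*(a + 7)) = a + 2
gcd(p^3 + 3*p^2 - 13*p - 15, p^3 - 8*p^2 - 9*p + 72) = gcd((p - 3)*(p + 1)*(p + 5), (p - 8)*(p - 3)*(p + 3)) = p - 3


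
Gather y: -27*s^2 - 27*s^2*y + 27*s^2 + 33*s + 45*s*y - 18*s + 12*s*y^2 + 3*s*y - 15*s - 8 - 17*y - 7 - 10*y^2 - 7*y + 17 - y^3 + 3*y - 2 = -y^3 + y^2*(12*s - 10) + y*(-27*s^2 + 48*s - 21)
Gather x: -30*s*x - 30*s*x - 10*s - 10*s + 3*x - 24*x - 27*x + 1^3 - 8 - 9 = -20*s + x*(-60*s - 48) - 16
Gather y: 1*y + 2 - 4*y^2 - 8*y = -4*y^2 - 7*y + 2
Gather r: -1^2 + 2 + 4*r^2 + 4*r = 4*r^2 + 4*r + 1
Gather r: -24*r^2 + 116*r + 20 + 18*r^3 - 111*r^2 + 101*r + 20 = 18*r^3 - 135*r^2 + 217*r + 40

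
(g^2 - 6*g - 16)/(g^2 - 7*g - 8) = (g + 2)/(g + 1)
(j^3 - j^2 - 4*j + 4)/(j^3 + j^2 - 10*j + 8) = (j + 2)/(j + 4)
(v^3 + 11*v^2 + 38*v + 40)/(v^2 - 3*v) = (v^3 + 11*v^2 + 38*v + 40)/(v*(v - 3))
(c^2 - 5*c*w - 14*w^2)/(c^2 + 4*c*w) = (c^2 - 5*c*w - 14*w^2)/(c*(c + 4*w))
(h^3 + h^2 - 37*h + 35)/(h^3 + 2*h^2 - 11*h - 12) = (h^3 + h^2 - 37*h + 35)/(h^3 + 2*h^2 - 11*h - 12)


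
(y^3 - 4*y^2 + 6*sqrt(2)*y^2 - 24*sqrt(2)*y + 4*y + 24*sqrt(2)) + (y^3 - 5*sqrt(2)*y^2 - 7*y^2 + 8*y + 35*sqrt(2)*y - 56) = 2*y^3 - 11*y^2 + sqrt(2)*y^2 + 12*y + 11*sqrt(2)*y - 56 + 24*sqrt(2)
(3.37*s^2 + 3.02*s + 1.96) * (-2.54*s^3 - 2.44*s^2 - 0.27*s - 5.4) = -8.5598*s^5 - 15.8936*s^4 - 13.2571*s^3 - 23.7958*s^2 - 16.8372*s - 10.584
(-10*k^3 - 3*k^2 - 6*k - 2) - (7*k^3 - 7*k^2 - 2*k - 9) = -17*k^3 + 4*k^2 - 4*k + 7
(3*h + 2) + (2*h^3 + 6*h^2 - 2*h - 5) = 2*h^3 + 6*h^2 + h - 3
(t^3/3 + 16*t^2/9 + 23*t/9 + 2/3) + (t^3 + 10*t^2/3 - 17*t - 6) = 4*t^3/3 + 46*t^2/9 - 130*t/9 - 16/3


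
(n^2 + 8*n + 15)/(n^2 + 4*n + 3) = (n + 5)/(n + 1)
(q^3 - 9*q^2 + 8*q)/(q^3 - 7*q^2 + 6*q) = (q - 8)/(q - 6)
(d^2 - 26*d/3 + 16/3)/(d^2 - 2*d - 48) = (d - 2/3)/(d + 6)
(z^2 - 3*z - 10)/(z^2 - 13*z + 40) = (z + 2)/(z - 8)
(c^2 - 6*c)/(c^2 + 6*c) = (c - 6)/(c + 6)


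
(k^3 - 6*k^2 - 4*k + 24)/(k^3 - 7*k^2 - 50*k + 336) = (k^2 - 4)/(k^2 - k - 56)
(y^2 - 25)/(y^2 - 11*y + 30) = (y + 5)/(y - 6)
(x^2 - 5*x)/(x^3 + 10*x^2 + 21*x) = (x - 5)/(x^2 + 10*x + 21)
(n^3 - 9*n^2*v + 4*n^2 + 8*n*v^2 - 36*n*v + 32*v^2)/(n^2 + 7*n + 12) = (n^2 - 9*n*v + 8*v^2)/(n + 3)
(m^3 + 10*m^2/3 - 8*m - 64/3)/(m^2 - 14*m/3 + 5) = (3*m^3 + 10*m^2 - 24*m - 64)/(3*m^2 - 14*m + 15)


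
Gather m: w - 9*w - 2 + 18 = 16 - 8*w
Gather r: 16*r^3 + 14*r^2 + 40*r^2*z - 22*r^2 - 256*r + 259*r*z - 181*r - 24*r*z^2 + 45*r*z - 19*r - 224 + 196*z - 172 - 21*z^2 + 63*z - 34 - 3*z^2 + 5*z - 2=16*r^3 + r^2*(40*z - 8) + r*(-24*z^2 + 304*z - 456) - 24*z^2 + 264*z - 432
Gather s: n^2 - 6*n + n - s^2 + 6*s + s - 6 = n^2 - 5*n - s^2 + 7*s - 6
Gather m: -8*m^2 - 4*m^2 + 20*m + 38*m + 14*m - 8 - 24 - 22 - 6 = -12*m^2 + 72*m - 60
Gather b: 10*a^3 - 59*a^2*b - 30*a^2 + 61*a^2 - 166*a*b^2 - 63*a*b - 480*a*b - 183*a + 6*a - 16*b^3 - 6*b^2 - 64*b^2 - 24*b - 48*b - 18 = 10*a^3 + 31*a^2 - 177*a - 16*b^3 + b^2*(-166*a - 70) + b*(-59*a^2 - 543*a - 72) - 18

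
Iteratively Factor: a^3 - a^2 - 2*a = (a)*(a^2 - a - 2) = a*(a + 1)*(a - 2)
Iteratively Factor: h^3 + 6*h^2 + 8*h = (h + 2)*(h^2 + 4*h) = h*(h + 2)*(h + 4)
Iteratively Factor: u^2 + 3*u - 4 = (u + 4)*(u - 1)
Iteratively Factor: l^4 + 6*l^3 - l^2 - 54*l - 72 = (l + 2)*(l^3 + 4*l^2 - 9*l - 36) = (l + 2)*(l + 4)*(l^2 - 9) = (l - 3)*(l + 2)*(l + 4)*(l + 3)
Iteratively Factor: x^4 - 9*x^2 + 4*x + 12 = (x + 3)*(x^3 - 3*x^2 + 4) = (x + 1)*(x + 3)*(x^2 - 4*x + 4) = (x - 2)*(x + 1)*(x + 3)*(x - 2)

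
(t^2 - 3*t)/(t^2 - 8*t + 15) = t/(t - 5)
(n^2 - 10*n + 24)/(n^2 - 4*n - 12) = (n - 4)/(n + 2)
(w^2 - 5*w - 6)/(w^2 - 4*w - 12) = (w + 1)/(w + 2)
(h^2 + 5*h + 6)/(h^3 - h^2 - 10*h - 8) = (h + 3)/(h^2 - 3*h - 4)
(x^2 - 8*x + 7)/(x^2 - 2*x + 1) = (x - 7)/(x - 1)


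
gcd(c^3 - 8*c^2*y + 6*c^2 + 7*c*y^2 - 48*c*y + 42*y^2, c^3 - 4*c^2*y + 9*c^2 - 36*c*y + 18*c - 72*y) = c + 6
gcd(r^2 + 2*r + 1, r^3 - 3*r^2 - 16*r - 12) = r + 1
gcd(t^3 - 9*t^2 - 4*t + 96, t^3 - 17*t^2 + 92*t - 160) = t^2 - 12*t + 32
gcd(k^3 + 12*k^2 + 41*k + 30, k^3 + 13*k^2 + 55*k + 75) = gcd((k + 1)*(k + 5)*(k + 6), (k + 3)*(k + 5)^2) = k + 5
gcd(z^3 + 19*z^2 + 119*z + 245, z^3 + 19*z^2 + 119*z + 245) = z^3 + 19*z^2 + 119*z + 245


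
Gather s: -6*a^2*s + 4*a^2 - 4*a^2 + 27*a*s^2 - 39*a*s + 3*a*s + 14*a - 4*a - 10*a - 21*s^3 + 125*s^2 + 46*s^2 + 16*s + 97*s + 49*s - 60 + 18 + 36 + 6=-21*s^3 + s^2*(27*a + 171) + s*(-6*a^2 - 36*a + 162)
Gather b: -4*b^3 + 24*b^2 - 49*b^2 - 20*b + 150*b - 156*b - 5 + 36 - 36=-4*b^3 - 25*b^2 - 26*b - 5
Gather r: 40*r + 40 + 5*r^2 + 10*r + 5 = 5*r^2 + 50*r + 45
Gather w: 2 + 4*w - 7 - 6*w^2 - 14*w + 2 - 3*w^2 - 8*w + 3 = -9*w^2 - 18*w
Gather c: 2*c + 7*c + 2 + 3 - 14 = 9*c - 9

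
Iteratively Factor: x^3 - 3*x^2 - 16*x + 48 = (x - 4)*(x^2 + x - 12) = (x - 4)*(x + 4)*(x - 3)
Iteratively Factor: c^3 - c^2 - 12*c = (c + 3)*(c^2 - 4*c) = c*(c + 3)*(c - 4)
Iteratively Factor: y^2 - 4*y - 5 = (y - 5)*(y + 1)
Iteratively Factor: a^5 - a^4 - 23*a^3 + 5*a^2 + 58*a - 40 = (a - 1)*(a^4 - 23*a^2 - 18*a + 40) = (a - 1)*(a + 2)*(a^3 - 2*a^2 - 19*a + 20) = (a - 1)*(a + 2)*(a + 4)*(a^2 - 6*a + 5) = (a - 5)*(a - 1)*(a + 2)*(a + 4)*(a - 1)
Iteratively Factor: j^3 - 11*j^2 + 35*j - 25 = (j - 5)*(j^2 - 6*j + 5) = (j - 5)*(j - 1)*(j - 5)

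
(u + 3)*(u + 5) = u^2 + 8*u + 15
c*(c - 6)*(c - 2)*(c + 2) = c^4 - 6*c^3 - 4*c^2 + 24*c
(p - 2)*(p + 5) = p^2 + 3*p - 10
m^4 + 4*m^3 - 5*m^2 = m^2*(m - 1)*(m + 5)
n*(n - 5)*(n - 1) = n^3 - 6*n^2 + 5*n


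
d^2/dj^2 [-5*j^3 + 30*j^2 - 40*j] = 60 - 30*j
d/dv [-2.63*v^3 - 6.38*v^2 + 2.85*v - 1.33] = -7.89*v^2 - 12.76*v + 2.85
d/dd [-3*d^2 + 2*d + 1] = 2 - 6*d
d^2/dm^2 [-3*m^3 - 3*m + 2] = -18*m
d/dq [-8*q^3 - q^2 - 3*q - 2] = -24*q^2 - 2*q - 3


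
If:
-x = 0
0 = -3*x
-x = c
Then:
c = 0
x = 0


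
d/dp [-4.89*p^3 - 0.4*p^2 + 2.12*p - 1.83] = -14.67*p^2 - 0.8*p + 2.12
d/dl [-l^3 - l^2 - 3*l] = -3*l^2 - 2*l - 3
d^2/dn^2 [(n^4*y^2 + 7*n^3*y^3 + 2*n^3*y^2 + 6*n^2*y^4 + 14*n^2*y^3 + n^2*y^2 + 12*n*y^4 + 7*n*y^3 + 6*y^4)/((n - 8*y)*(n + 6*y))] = 2*y^2*(-n^3 + 24*n^2*y - 192*n*y^2 - 64*y^3 - 144*y^2 - 9*y)/(-n^3 + 24*n^2*y - 192*n*y^2 + 512*y^3)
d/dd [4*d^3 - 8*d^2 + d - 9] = 12*d^2 - 16*d + 1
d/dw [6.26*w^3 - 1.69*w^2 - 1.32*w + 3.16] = 18.78*w^2 - 3.38*w - 1.32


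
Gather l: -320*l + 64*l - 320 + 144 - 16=-256*l - 192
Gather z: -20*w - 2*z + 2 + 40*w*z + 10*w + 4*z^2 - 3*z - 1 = -10*w + 4*z^2 + z*(40*w - 5) + 1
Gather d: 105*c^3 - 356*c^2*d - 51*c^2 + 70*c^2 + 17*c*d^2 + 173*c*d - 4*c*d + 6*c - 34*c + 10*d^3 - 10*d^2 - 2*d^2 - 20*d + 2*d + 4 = 105*c^3 + 19*c^2 - 28*c + 10*d^3 + d^2*(17*c - 12) + d*(-356*c^2 + 169*c - 18) + 4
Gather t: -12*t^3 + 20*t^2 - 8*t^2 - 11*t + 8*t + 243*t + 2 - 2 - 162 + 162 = -12*t^3 + 12*t^2 + 240*t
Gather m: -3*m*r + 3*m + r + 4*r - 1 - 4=m*(3 - 3*r) + 5*r - 5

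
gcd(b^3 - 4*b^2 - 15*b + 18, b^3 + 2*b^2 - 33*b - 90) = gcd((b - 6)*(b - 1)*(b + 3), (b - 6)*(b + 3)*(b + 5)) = b^2 - 3*b - 18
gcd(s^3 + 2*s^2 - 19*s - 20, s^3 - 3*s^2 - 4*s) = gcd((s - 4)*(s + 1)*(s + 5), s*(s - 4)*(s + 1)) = s^2 - 3*s - 4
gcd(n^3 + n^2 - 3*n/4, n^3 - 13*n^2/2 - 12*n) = n^2 + 3*n/2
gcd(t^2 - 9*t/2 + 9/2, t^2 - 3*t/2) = t - 3/2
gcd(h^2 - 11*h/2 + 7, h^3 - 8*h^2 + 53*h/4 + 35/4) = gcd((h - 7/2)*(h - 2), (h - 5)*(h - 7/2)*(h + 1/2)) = h - 7/2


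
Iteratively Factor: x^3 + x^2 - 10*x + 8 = (x - 1)*(x^2 + 2*x - 8) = (x - 2)*(x - 1)*(x + 4)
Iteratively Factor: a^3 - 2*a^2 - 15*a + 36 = (a + 4)*(a^2 - 6*a + 9) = (a - 3)*(a + 4)*(a - 3)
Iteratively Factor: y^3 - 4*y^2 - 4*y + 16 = (y - 2)*(y^2 - 2*y - 8) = (y - 2)*(y + 2)*(y - 4)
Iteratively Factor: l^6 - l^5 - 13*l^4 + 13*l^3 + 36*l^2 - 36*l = (l)*(l^5 - l^4 - 13*l^3 + 13*l^2 + 36*l - 36) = l*(l - 2)*(l^4 + l^3 - 11*l^2 - 9*l + 18) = l*(l - 2)*(l + 3)*(l^3 - 2*l^2 - 5*l + 6) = l*(l - 2)*(l + 2)*(l + 3)*(l^2 - 4*l + 3) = l*(l - 3)*(l - 2)*(l + 2)*(l + 3)*(l - 1)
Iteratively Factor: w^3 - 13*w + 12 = (w + 4)*(w^2 - 4*w + 3) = (w - 1)*(w + 4)*(w - 3)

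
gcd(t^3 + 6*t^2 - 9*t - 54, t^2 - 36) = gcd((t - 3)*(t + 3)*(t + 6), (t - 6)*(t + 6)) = t + 6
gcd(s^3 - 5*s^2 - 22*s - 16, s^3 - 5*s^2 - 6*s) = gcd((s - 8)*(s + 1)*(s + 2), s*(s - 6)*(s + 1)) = s + 1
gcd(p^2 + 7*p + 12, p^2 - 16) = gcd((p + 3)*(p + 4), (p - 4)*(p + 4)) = p + 4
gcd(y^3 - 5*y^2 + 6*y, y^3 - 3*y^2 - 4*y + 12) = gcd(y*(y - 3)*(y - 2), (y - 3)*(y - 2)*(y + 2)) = y^2 - 5*y + 6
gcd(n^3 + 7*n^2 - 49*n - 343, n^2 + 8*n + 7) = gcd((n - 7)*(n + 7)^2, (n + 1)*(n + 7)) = n + 7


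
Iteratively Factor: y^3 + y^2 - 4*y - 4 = (y + 1)*(y^2 - 4) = (y + 1)*(y + 2)*(y - 2)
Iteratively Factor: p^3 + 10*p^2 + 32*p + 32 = (p + 4)*(p^2 + 6*p + 8) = (p + 4)^2*(p + 2)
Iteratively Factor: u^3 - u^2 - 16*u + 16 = (u - 4)*(u^2 + 3*u - 4) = (u - 4)*(u - 1)*(u + 4)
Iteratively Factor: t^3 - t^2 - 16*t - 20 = (t + 2)*(t^2 - 3*t - 10) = (t - 5)*(t + 2)*(t + 2)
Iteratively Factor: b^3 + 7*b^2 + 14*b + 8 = (b + 1)*(b^2 + 6*b + 8) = (b + 1)*(b + 4)*(b + 2)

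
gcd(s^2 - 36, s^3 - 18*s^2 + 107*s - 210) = s - 6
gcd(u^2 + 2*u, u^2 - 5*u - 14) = u + 2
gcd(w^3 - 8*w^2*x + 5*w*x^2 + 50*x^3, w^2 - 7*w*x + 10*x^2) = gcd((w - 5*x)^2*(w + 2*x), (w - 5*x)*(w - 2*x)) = -w + 5*x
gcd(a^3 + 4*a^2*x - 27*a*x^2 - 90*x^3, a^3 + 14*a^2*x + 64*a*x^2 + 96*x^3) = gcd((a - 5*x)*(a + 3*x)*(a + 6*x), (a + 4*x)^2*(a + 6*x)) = a + 6*x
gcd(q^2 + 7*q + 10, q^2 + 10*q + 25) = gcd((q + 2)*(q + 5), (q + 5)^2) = q + 5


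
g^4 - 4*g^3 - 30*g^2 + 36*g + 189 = (g - 7)*(g - 3)*(g + 3)^2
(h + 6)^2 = h^2 + 12*h + 36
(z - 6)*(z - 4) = z^2 - 10*z + 24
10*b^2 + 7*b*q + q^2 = (2*b + q)*(5*b + q)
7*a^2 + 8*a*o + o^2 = (a + o)*(7*a + o)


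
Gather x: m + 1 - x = m - x + 1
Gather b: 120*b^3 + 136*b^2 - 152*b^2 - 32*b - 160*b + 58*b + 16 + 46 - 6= 120*b^3 - 16*b^2 - 134*b + 56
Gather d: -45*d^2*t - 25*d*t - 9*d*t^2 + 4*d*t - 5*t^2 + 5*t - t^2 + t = -45*d^2*t + d*(-9*t^2 - 21*t) - 6*t^2 + 6*t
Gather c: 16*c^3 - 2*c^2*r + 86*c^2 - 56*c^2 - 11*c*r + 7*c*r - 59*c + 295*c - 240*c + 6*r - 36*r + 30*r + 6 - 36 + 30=16*c^3 + c^2*(30 - 2*r) + c*(-4*r - 4)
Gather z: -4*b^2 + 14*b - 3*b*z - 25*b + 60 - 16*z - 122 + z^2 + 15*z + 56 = -4*b^2 - 11*b + z^2 + z*(-3*b - 1) - 6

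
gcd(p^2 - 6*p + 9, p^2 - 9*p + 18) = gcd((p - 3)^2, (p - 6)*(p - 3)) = p - 3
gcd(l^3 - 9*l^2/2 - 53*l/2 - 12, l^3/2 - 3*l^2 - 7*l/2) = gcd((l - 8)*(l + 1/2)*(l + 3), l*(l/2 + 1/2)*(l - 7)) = 1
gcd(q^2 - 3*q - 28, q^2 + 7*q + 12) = q + 4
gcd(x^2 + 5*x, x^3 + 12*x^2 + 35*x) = x^2 + 5*x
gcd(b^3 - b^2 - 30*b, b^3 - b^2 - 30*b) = b^3 - b^2 - 30*b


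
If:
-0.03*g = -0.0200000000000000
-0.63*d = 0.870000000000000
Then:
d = -1.38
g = 0.67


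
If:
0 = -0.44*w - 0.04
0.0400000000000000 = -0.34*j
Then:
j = -0.12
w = -0.09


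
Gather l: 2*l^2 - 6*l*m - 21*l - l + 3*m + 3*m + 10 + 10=2*l^2 + l*(-6*m - 22) + 6*m + 20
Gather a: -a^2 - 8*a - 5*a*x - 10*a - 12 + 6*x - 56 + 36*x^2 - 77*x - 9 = -a^2 + a*(-5*x - 18) + 36*x^2 - 71*x - 77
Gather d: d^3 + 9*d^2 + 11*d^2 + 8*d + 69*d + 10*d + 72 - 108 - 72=d^3 + 20*d^2 + 87*d - 108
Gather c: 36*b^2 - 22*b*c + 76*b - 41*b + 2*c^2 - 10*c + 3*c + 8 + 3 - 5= 36*b^2 + 35*b + 2*c^2 + c*(-22*b - 7) + 6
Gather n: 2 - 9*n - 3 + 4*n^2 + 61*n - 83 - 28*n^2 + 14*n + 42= -24*n^2 + 66*n - 42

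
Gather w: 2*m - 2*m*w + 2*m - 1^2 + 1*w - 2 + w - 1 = 4*m + w*(2 - 2*m) - 4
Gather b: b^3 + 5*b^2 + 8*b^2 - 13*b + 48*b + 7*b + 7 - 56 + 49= b^3 + 13*b^2 + 42*b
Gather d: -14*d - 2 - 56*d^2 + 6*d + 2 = -56*d^2 - 8*d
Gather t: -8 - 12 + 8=-12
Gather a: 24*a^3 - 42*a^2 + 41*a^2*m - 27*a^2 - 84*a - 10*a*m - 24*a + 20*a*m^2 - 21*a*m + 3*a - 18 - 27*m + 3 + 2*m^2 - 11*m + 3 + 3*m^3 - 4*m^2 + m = 24*a^3 + a^2*(41*m - 69) + a*(20*m^2 - 31*m - 105) + 3*m^3 - 2*m^2 - 37*m - 12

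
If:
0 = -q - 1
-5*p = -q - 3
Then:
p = 2/5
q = -1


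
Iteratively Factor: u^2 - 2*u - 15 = (u - 5)*(u + 3)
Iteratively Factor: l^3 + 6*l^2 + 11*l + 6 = (l + 2)*(l^2 + 4*l + 3) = (l + 2)*(l + 3)*(l + 1)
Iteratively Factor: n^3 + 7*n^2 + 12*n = (n)*(n^2 + 7*n + 12) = n*(n + 3)*(n + 4)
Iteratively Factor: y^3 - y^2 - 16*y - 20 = (y + 2)*(y^2 - 3*y - 10) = (y + 2)^2*(y - 5)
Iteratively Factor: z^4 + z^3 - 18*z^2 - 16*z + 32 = (z - 1)*(z^3 + 2*z^2 - 16*z - 32) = (z - 4)*(z - 1)*(z^2 + 6*z + 8) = (z - 4)*(z - 1)*(z + 4)*(z + 2)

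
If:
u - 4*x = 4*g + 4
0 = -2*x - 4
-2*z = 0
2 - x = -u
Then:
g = 0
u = -4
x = -2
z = 0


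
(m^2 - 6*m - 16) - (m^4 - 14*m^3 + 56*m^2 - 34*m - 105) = -m^4 + 14*m^3 - 55*m^2 + 28*m + 89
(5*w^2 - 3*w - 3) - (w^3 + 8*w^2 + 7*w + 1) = -w^3 - 3*w^2 - 10*w - 4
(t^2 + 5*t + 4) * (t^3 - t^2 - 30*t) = t^5 + 4*t^4 - 31*t^3 - 154*t^2 - 120*t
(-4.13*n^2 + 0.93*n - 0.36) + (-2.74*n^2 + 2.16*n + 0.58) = -6.87*n^2 + 3.09*n + 0.22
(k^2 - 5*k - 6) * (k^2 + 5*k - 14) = k^4 - 45*k^2 + 40*k + 84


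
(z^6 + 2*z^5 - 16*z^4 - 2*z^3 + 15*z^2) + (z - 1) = z^6 + 2*z^5 - 16*z^4 - 2*z^3 + 15*z^2 + z - 1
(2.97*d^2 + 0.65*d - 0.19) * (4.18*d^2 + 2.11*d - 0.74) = 12.4146*d^4 + 8.9837*d^3 - 1.6205*d^2 - 0.8819*d + 0.1406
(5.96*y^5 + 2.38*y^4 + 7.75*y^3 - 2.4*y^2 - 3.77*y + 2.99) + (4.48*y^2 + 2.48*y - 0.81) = 5.96*y^5 + 2.38*y^4 + 7.75*y^3 + 2.08*y^2 - 1.29*y + 2.18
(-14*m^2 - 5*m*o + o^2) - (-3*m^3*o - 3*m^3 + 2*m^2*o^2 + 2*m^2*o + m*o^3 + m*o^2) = 3*m^3*o + 3*m^3 - 2*m^2*o^2 - 2*m^2*o - 14*m^2 - m*o^3 - m*o^2 - 5*m*o + o^2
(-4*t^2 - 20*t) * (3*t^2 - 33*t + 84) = -12*t^4 + 72*t^3 + 324*t^2 - 1680*t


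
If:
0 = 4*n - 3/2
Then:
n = 3/8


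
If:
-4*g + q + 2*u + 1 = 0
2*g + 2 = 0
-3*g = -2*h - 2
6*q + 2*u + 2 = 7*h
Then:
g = -1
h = -5/2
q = -29/10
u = -21/20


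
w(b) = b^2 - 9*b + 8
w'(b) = 2*b - 9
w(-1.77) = 27.06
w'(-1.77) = -12.54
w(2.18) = -6.87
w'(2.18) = -4.64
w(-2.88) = 42.21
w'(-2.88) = -14.76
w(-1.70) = 26.19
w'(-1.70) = -12.40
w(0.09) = 7.20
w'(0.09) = -8.82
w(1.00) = 0.00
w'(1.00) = -7.00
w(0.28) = 5.56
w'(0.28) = -8.44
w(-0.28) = 10.60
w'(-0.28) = -9.56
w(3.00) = -10.00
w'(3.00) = -3.00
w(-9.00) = 170.00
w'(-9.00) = -27.00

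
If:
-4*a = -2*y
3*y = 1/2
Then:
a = 1/12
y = 1/6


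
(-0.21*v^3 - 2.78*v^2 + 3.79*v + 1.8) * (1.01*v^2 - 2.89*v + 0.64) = -0.2121*v^5 - 2.2009*v^4 + 11.7277*v^3 - 10.9143*v^2 - 2.7764*v + 1.152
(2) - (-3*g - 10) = 3*g + 12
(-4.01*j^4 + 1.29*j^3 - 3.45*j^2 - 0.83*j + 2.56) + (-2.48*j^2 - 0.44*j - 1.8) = -4.01*j^4 + 1.29*j^3 - 5.93*j^2 - 1.27*j + 0.76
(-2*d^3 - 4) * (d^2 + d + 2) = -2*d^5 - 2*d^4 - 4*d^3 - 4*d^2 - 4*d - 8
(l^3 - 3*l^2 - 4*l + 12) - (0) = l^3 - 3*l^2 - 4*l + 12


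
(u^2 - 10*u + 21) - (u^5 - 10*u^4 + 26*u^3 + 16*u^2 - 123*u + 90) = -u^5 + 10*u^4 - 26*u^3 - 15*u^2 + 113*u - 69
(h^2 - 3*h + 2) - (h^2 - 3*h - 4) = 6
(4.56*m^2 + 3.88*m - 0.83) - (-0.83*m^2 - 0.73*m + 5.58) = 5.39*m^2 + 4.61*m - 6.41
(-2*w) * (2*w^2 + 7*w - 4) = -4*w^3 - 14*w^2 + 8*w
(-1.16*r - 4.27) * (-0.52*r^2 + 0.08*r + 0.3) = 0.6032*r^3 + 2.1276*r^2 - 0.6896*r - 1.281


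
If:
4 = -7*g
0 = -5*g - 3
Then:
No Solution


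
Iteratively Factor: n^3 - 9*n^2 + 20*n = (n - 5)*(n^2 - 4*n) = n*(n - 5)*(n - 4)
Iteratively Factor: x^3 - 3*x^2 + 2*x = (x - 2)*(x^2 - x) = (x - 2)*(x - 1)*(x)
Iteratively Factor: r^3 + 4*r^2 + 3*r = (r)*(r^2 + 4*r + 3) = r*(r + 3)*(r + 1)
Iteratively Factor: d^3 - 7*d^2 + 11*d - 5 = (d - 1)*(d^2 - 6*d + 5) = (d - 1)^2*(d - 5)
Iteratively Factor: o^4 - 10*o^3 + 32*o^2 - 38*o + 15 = (o - 1)*(o^3 - 9*o^2 + 23*o - 15) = (o - 1)^2*(o^2 - 8*o + 15) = (o - 3)*(o - 1)^2*(o - 5)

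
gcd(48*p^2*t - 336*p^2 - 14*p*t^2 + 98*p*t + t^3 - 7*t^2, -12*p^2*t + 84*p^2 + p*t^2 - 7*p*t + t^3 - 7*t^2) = t - 7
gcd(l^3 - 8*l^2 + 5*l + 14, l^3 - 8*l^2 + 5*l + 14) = l^3 - 8*l^2 + 5*l + 14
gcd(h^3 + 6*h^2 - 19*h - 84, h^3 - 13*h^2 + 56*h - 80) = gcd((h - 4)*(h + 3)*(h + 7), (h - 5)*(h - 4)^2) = h - 4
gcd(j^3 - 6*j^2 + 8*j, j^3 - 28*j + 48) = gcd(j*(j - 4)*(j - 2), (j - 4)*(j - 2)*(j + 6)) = j^2 - 6*j + 8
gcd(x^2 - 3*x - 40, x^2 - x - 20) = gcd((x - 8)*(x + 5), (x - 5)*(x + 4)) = 1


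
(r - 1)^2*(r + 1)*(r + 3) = r^4 + 2*r^3 - 4*r^2 - 2*r + 3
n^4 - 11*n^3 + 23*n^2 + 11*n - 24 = (n - 8)*(n - 3)*(n - 1)*(n + 1)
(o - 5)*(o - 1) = o^2 - 6*o + 5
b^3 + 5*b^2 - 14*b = b*(b - 2)*(b + 7)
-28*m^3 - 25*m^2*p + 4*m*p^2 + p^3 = (-4*m + p)*(m + p)*(7*m + p)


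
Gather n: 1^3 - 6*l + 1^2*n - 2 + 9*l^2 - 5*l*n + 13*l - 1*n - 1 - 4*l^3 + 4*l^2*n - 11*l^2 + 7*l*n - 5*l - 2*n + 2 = -4*l^3 - 2*l^2 + 2*l + n*(4*l^2 + 2*l - 2)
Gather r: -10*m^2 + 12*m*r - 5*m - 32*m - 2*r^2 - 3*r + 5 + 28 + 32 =-10*m^2 - 37*m - 2*r^2 + r*(12*m - 3) + 65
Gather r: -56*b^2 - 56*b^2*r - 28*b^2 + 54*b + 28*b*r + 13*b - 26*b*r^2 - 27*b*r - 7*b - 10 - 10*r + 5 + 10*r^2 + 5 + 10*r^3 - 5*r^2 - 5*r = -84*b^2 + 60*b + 10*r^3 + r^2*(5 - 26*b) + r*(-56*b^2 + b - 15)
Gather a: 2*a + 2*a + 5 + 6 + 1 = 4*a + 12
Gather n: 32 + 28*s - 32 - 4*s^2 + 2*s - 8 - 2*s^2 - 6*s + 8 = -6*s^2 + 24*s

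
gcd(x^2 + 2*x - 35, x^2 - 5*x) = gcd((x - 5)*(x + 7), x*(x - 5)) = x - 5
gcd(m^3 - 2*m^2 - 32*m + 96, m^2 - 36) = m + 6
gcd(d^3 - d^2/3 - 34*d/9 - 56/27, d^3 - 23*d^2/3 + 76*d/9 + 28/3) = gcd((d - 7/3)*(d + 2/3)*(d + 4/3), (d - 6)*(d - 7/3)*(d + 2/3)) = d^2 - 5*d/3 - 14/9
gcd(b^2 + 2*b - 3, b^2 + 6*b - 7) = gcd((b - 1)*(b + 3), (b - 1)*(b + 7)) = b - 1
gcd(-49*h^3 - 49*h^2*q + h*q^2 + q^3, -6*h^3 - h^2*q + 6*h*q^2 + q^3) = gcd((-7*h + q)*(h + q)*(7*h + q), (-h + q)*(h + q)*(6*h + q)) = h + q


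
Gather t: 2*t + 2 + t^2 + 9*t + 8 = t^2 + 11*t + 10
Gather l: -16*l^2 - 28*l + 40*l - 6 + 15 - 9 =-16*l^2 + 12*l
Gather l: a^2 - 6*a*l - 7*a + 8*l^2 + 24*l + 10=a^2 - 7*a + 8*l^2 + l*(24 - 6*a) + 10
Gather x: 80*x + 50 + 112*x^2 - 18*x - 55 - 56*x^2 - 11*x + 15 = 56*x^2 + 51*x + 10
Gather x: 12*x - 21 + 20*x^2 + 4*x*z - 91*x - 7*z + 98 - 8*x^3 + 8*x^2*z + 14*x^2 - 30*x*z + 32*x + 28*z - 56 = -8*x^3 + x^2*(8*z + 34) + x*(-26*z - 47) + 21*z + 21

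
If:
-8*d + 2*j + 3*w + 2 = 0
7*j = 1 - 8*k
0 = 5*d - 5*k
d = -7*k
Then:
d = 0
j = 1/7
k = 0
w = -16/21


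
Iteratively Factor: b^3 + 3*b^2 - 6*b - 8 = (b + 1)*(b^2 + 2*b - 8) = (b + 1)*(b + 4)*(b - 2)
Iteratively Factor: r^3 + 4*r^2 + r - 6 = (r - 1)*(r^2 + 5*r + 6) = (r - 1)*(r + 2)*(r + 3)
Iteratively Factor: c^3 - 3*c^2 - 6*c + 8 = (c - 1)*(c^2 - 2*c - 8) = (c - 4)*(c - 1)*(c + 2)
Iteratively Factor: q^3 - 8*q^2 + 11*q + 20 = (q + 1)*(q^2 - 9*q + 20) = (q - 4)*(q + 1)*(q - 5)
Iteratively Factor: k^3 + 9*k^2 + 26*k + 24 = (k + 4)*(k^2 + 5*k + 6) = (k + 2)*(k + 4)*(k + 3)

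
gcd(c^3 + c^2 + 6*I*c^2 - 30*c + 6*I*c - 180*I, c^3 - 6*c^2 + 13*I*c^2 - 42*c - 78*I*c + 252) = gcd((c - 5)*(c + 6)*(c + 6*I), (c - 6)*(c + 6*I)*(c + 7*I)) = c + 6*I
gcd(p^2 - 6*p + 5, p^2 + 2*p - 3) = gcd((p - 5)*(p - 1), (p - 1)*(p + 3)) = p - 1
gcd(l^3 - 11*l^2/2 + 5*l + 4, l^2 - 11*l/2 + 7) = l - 2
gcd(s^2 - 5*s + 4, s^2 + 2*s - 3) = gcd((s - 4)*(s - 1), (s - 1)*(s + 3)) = s - 1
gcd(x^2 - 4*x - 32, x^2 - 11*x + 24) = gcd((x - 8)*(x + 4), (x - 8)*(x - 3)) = x - 8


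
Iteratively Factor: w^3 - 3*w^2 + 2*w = (w - 2)*(w^2 - w) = (w - 2)*(w - 1)*(w)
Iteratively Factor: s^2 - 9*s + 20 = (s - 4)*(s - 5)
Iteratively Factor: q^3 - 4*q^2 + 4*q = (q)*(q^2 - 4*q + 4) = q*(q - 2)*(q - 2)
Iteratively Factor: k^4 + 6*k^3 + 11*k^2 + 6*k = (k)*(k^3 + 6*k^2 + 11*k + 6) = k*(k + 2)*(k^2 + 4*k + 3) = k*(k + 1)*(k + 2)*(k + 3)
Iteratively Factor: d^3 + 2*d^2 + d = (d)*(d^2 + 2*d + 1) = d*(d + 1)*(d + 1)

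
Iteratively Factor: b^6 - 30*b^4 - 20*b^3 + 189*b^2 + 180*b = (b + 4)*(b^5 - 4*b^4 - 14*b^3 + 36*b^2 + 45*b) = (b - 3)*(b + 4)*(b^4 - b^3 - 17*b^2 - 15*b) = b*(b - 3)*(b + 4)*(b^3 - b^2 - 17*b - 15) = b*(b - 3)*(b + 3)*(b + 4)*(b^2 - 4*b - 5) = b*(b - 5)*(b - 3)*(b + 3)*(b + 4)*(b + 1)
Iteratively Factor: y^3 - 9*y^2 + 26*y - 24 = (y - 2)*(y^2 - 7*y + 12) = (y - 3)*(y - 2)*(y - 4)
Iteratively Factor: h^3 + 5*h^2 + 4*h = (h + 4)*(h^2 + h) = h*(h + 4)*(h + 1)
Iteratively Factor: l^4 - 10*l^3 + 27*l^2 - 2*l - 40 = (l - 4)*(l^3 - 6*l^2 + 3*l + 10) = (l - 5)*(l - 4)*(l^2 - l - 2) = (l - 5)*(l - 4)*(l + 1)*(l - 2)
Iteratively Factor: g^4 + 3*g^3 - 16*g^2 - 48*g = (g + 4)*(g^3 - g^2 - 12*g) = (g - 4)*(g + 4)*(g^2 + 3*g) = g*(g - 4)*(g + 4)*(g + 3)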